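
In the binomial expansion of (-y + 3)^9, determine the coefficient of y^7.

-324

The general term is C(9,j)·(-y)^j·(3)^(9-j); the y^7 term has j = 7.
C(9,7) = 36.
Coefficient = C(9,7) · (-1)^7 · 3^2 = 36 · (-1) · 9 = -324.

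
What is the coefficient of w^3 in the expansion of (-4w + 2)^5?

-2560

The general term is C(5,j)·(-4w)^j·(2)^(5-j); the w^3 term has j = 3.
C(5,3) = 10.
Coefficient = C(5,3) · (-4)^3 · 2^2 = 10 · (-64) · 4 = -2560.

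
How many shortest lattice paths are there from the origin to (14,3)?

680

Each path is a sequence of 17 steps with 14 rights: C(17,14) = 680.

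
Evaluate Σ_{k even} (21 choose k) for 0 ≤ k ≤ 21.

Half of (1+1)^21 + (1−1)^21 gives the even-index sum: 2^20 = 1048576.

1048576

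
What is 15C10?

C(15,10) = C(15,5) by symmetry.
C(15,5) = (15·14·13·12·11) / 5! = 360360 / 120 = 3003.

3003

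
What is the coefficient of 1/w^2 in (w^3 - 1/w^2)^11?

General term: C(11,j)·(w^3)^j·(-1/w^2)^(11-j), with w-exponent 3j − 2(11−j) = 5j − 22.
Set 5j − 22 = -2: j = 4.
C(11,4) = 330; 1^4 = 1; (-1)^7 = -1.
Coefficient = 330 · 1 · (-1) = -330.

-330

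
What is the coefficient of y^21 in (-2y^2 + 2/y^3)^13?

106496

General term: C(13,j)·(-2y^2)^j·(2/y^3)^(13-j), with y-exponent 2j − 3(13−j) = 5j − 39.
Set 5j − 39 = 21: j = 12.
C(13,12) = 13; (-2)^12 = 4096; 2^1 = 2.
Coefficient = 13 · 4096 · 2 = 106496.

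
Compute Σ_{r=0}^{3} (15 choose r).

576

1 + 15 + 105 + 455 = 576.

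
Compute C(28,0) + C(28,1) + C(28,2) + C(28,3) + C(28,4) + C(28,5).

122438

1 + 28 + 378 + 3276 + 20475 + 98280 = 122438.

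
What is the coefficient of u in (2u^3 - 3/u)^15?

-3868890480

General term: C(15,j)·(2u^3)^j·(-3/u)^(15-j), with u-exponent 3j − 1(15−j) = 4j − 15.
Set 4j − 15 = 1: j = 4.
C(15,4) = 1365; 2^4 = 16; (-3)^11 = -177147.
Coefficient = 1365 · 16 · (-177147) = -3868890480.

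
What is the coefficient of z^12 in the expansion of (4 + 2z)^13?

212992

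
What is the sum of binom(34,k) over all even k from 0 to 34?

Even-k terms of row 34 sum to 2^33 = 8589934592.

8589934592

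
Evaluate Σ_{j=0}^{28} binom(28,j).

Setting x = 1 in (1+x)^28 gives Σ C(28,j) = 2^28 = 268435456.

268435456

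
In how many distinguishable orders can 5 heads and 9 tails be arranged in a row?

2002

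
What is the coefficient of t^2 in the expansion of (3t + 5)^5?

11250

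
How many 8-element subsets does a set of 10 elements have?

C(10,8) = C(10,2) by symmetry.
C(10,2) = (10·9) / 2! = 90 / 2 = 45.

45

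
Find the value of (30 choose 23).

2035800

C(30,23) = C(30,7) by symmetry.
C(30,7) = (30·29·28·27·26·25·24) / 7! = 10260432000 / 5040 = 2035800.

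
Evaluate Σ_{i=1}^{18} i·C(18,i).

2359296

Since i·C(18,i) = 18·C(17,i−1), the sum is 18·2^17 = 18·131072 = 2359296.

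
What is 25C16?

C(25,16) = C(25,9) by symmetry.
C(25,9) = (25·24·23·22·21·20·19·18·17) / 9! = 741354768000 / 362880 = 2042975.

2042975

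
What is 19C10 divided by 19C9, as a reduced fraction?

C(n,k+1)/C(n,k) = (n−k)/(k+1) = (19−9)/(9+1) = 10/10 = 1.

1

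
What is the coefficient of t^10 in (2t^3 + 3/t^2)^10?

1088640

General term: C(10,j)·(2t^3)^j·(3/t^2)^(10-j), with t-exponent 3j − 2(10−j) = 5j − 20.
Set 5j − 20 = 10: j = 6.
C(10,6) = 210; 2^6 = 64; 3^4 = 81.
Coefficient = 210 · 64 · 81 = 1088640.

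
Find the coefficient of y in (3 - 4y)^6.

The general term is C(6,j)·(3)^j·(-4y)^(6-j); the y^1 term has j = 5.
C(6,5) = 6.
Coefficient = C(6,5) · 3^5 · (-4)^1 = 6 · 243 · (-4) = -5832.

-5832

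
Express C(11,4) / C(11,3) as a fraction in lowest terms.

2

C(n,k+1)/C(n,k) = (n−k)/(k+1) = (11−3)/(3+1) = 8/4 = 2.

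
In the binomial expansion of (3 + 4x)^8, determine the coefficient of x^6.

1032192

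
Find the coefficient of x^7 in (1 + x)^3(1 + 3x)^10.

Coefficient of x^7 = Σ_{j} C(3,j)·1^j·C(10,7-j)·3^(7-j) for j from 0 to 3.
= 262440 + 459270 + 183708 + 17010 = 922428.

922428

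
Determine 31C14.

C(31,14) = (31·30·29·28·27·26·25·24·23·22·21·20·19·18) / 14! = 23118159385601280000 / 87178291200 = 265182525.

265182525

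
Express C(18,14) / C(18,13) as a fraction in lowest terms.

C(n,k+1)/C(n,k) = (n−k)/(k+1) = (18−13)/(13+1) = 5/14.

5/14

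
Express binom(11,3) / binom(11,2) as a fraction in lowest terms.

3

C(n,k+1)/C(n,k) = (n−k)/(k+1) = (11−2)/(2+1) = 9/3 = 3.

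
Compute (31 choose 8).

C(31,8) = (31·30·29·28·27·26·25·24) / 8! = 318073392000 / 40320 = 7888725.

7888725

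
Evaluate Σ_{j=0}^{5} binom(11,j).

1 + 11 + 55 + 165 + 330 + 462 = 1024.

1024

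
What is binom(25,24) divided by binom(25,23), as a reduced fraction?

1/12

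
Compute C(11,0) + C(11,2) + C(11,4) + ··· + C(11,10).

Half of (1+1)^11 + (1−1)^11 gives the even-index sum: 2^10 = 1024.

1024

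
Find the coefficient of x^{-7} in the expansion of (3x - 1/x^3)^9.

General term: C(9,j)·(3x)^j·(-1/x^3)^(9-j), with x-exponent 1j − 3(9−j) = 4j − 27.
Set 4j − 27 = -7: j = 5.
C(9,5) = 126; 3^5 = 243; (-1)^4 = 1.
Coefficient = 126 · 243 · 1 = 30618.

30618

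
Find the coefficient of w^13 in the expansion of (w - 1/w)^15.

General term: C(15,j)·(w)^j·(-1/w)^(15-j), with w-exponent 1j − 1(15−j) = 2j − 15.
Set 2j − 15 = 13: j = 14.
C(15,14) = 15; 1^14 = 1; (-1)^1 = -1.
Coefficient = 15 · 1 · (-1) = -15.

-15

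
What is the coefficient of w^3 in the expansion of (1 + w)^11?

165

The general term is C(11,j)·(1)^j·(w)^(11-j); the w^3 term has j = 8.
C(11,8) = 165.
Coefficient = C(11,8) = 165.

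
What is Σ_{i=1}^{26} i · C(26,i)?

872415232

Differentiating (1+x)^26 and setting x=1: Σ i·C(26,i) = 26·2^25 = 872415232.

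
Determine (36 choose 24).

C(36,24) = C(36,12) by symmetry.
C(36,12) = (36·35·34·33·32·31·30·29·28·27·26·25) / 12! = 599555620984320000 / 479001600 = 1251677700.

1251677700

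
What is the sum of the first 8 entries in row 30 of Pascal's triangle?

2804012

1 + 30 + 435 + 4060 + 27405 + 142506 + 593775 + 2035800 = 2804012.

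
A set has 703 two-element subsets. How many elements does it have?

38

n(n−1)/2 = 703 ⇒ n(n−1) = 1406. Since 38·37 = 1406, n = 38.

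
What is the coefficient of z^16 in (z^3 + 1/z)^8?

28

General term: C(8,j)·(z^3)^j·(1/z)^(8-j), with z-exponent 3j − 1(8−j) = 4j − 8.
Set 4j − 8 = 16: j = 6.
C(8,6) = 28; 1^6 = 1; 1^2 = 1.
Coefficient = 28 · 1 · 1 = 28.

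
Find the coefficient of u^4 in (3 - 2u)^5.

The general term is C(5,j)·(3)^j·(-2u)^(5-j); the u^4 term has j = 1.
C(5,1) = 5.
Coefficient = C(5,1) · 3^1 · (-2)^4 = 5 · 3 · 16 = 240.

240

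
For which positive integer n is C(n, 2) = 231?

22

n(n−1)/2 = 231 ⇒ n(n−1) = 462. Since 22·21 = 462, n = 22.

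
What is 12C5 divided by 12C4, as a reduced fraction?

C(n,k+1)/C(n,k) = (n−k)/(k+1) = (12−4)/(4+1) = 8/5.

8/5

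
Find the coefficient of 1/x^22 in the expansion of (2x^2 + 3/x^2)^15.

General term: C(15,j)·(2x^2)^j·(3/x^2)^(15-j), with x-exponent 2j − 2(15−j) = 4j − 30.
Set 4j − 30 = -22: j = 2.
C(15,2) = 105; 2^2 = 4; 3^13 = 1594323.
Coefficient = 105 · 4 · 1594323 = 669615660.

669615660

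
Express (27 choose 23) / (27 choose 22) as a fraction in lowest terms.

5/23

C(n,k+1)/C(n,k) = (n−k)/(k+1) = (27−22)/(22+1) = 5/23.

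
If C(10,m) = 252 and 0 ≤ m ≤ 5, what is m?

5

C(10,m) increases on 0 ≤ m ≤ 5. C(10,4) = 210 and C(10,5) = 252, so m = 5.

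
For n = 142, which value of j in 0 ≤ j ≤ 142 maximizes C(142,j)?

71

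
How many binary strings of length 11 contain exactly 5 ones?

462

Choose the 5 positions: C(11,5) = 462.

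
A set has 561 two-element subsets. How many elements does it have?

n(n−1)/2 = 561 ⇒ n(n−1) = 1122. Since 34·33 = 1122, n = 34.

34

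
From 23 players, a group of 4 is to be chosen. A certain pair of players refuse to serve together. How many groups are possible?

All 4-subsets: C(23,4) = 8855. Those containing both fixed elements: C(21,2) = 210.
8855 − 210 = 8645.

8645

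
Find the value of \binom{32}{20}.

C(32,20) = C(32,12) by symmetry.
C(32,12) = (32·31·30·29·28·27·26·25·24·23·22·21) / 12! = 108155131628544000 / 479001600 = 225792840.

225792840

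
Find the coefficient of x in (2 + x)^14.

The general term is C(14,j)·(2)^j·(x)^(14-j); the x^1 term has j = 13.
C(14,13) = 14.
Coefficient = C(14,13) · 2^13 = 14 · 8192 = 114688.

114688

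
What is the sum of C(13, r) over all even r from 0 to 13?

Even-r terms of row 13 sum to 2^12 = 4096.

4096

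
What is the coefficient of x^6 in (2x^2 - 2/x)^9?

64512

General term: C(9,j)·(2x^2)^j·(-2/x)^(9-j), with x-exponent 2j − 1(9−j) = 3j − 9.
Set 3j − 9 = 6: j = 5.
C(9,5) = 126; 2^5 = 32; (-2)^4 = 16.
Coefficient = 126 · 32 · 16 = 64512.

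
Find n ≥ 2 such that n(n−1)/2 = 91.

14

n(n−1)/2 = 91 ⇒ n(n−1) = 182. Since 14·13 = 182, n = 14.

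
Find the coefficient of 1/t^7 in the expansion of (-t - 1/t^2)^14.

3432

General term: C(14,j)·(-t)^j·(-1/t^2)^(14-j), with t-exponent 1j − 2(14−j) = 3j − 28.
Set 3j − 28 = -7: j = 7.
C(14,7) = 3432; (-1)^7 = -1; (-1)^7 = -1.
Coefficient = 3432 · (-1) · (-1) = 3432.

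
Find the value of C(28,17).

21474180

C(28,17) = C(28,11) by symmetry.
C(28,11) = (28·27·26·25·24·23·22·21·20·19·18) / 11! = 857180548224000 / 39916800 = 21474180.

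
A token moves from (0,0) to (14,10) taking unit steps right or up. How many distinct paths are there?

1961256

Each path is a sequence of 24 steps with 14 rights: C(24,14) = 1961256.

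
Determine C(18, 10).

43758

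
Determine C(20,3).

1140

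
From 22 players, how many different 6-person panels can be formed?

This is C(22,6) = 74613.

74613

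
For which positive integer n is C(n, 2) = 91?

n(n−1)/2 = 91 ⇒ n(n−1) = 182. Since 14·13 = 182, n = 14.

14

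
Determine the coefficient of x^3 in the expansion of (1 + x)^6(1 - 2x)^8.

Coefficient of x^3 = Σ_{j} C(6,j)·1^j·C(8,3-j)·(-2)^(3-j) for j from 0 to 3.
= (-448) + 672 + (-240) + 20 = 4.

4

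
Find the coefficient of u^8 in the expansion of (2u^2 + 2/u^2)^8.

7168

General term: C(8,j)·(2u^2)^j·(2/u^2)^(8-j), with u-exponent 2j − 2(8−j) = 4j − 16.
Set 4j − 16 = 8: j = 6.
C(8,6) = 28; 2^6 = 64; 2^2 = 4.
Coefficient = 28 · 64 · 4 = 7168.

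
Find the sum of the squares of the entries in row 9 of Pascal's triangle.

By Vandermonde's identity, Σ C(9,k)² = C(18,9) = 48620.

48620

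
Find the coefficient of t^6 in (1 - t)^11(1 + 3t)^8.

5628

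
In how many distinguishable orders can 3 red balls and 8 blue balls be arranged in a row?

165

Choose positions for the red balls: C(11,3) = 165.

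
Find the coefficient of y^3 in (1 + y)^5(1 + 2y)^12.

3330

Coefficient of y^3 = Σ_{j} C(5,j)·1^j·C(12,3-j)·2^(3-j) for j from 0 to 3.
= 1760 + 1320 + 240 + 10 = 3330.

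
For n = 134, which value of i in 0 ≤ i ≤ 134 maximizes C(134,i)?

67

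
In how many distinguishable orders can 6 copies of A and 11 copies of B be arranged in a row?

12376

Choose positions for the A's: C(17,6) = 12376.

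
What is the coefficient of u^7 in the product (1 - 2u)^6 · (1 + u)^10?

-80

Coefficient of u^7 = Σ_{j} C(6,j)·(-2)^j·C(10,7-j)·1^(7-j) for j from 0 to 6.
= 120 + (-2520) + 15120 + (-33600) + 28800 + (-8640) + 640 = -80.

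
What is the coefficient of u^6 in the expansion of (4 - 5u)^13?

439296000000

The general term is C(13,j)·(4)^j·(-5u)^(13-j); the u^6 term has j = 7.
C(13,7) = 1716.
Coefficient = C(13,7) · 4^7 · (-5)^6 = 1716 · 16384 · 15625 = 439296000000.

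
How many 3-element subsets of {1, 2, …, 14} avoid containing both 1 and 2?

All 3-subsets: C(14,3) = 364. Those containing both fixed elements: C(12,1) = 12.
364 − 12 = 352.

352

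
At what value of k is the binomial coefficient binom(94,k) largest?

47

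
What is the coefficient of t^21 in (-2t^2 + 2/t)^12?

General term: C(12,j)·(-2t^2)^j·(2/t)^(12-j), with t-exponent 2j − 1(12−j) = 3j − 12.
Set 3j − 12 = 21: j = 11.
C(12,11) = 12; (-2)^11 = -2048; 2^1 = 2.
Coefficient = 12 · (-2048) · 2 = -49152.

-49152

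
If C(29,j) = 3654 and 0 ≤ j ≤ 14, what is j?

C(29,j) increases on 0 ≤ j ≤ 14. C(29,2) = 406 and C(29,3) = 3654, so j = 3.

3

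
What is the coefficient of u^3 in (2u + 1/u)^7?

General term: C(7,j)·(2u)^j·(1/u)^(7-j), with u-exponent 1j − 1(7−j) = 2j − 7.
Set 2j − 7 = 3: j = 5.
C(7,5) = 21; 2^5 = 32; 1^2 = 1.
Coefficient = 21 · 32 · 1 = 672.

672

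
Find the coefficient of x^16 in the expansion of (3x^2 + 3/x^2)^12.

35075106

General term: C(12,j)·(3x^2)^j·(3/x^2)^(12-j), with x-exponent 2j − 2(12−j) = 4j − 24.
Set 4j − 24 = 16: j = 10.
C(12,10) = 66; 3^10 = 59049; 3^2 = 9.
Coefficient = 66 · 59049 · 9 = 35075106.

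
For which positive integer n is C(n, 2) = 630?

n(n−1)/2 = 630 ⇒ n(n−1) = 1260. Since 36·35 = 1260, n = 36.

36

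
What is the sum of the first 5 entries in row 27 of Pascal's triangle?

20854

1 + 27 + 351 + 2925 + 17550 = 20854.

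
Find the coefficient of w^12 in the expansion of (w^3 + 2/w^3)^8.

112

General term: C(8,j)·(w^3)^j·(2/w^3)^(8-j), with w-exponent 3j − 3(8−j) = 6j − 24.
Set 6j − 24 = 12: j = 6.
C(8,6) = 28; 1^6 = 1; 2^2 = 4.
Coefficient = 28 · 1 · 4 = 112.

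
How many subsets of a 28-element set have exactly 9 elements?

Choose the 9 positions: C(28,9) = 6906900.

6906900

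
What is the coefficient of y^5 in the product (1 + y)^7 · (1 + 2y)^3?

819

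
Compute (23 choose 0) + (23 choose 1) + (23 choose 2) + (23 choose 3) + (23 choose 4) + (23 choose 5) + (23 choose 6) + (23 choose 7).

390656

1 + 23 + 253 + 1771 + 8855 + 33649 + 100947 + 245157 = 390656.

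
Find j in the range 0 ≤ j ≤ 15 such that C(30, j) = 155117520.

C(30,j) increases on 0 ≤ j ≤ 15. C(30,14) = 145422675 and C(30,15) = 155117520, so j = 15.

15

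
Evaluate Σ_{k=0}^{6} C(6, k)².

924

By Vandermonde's identity, Σ C(6,k)² = C(12,6) = 924.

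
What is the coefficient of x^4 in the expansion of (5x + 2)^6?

37500

The general term is C(6,j)·(5x)^j·(2)^(6-j); the x^4 term has j = 4.
C(6,4) = 15.
Coefficient = C(6,4) · 5^4 · 2^2 = 15 · 625 · 4 = 37500.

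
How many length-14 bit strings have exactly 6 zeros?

Choose the 6 positions: C(14,6) = 3003.

3003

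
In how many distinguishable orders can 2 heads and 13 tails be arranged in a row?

105

Choose positions for the heads: C(15,2) = 105.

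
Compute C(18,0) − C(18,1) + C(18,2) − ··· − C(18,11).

-12376

The partial alternating sum Σ_{k=0}^{11} (−1)^k C(18,k) = (−1)^11 C(17,11) = -12376.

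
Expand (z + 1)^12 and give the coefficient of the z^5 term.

792

The general term is C(12,j)·(z)^j·(1)^(12-j); the z^5 term has j = 5.
C(12,5) = 792.
Coefficient = C(12,5) = 792.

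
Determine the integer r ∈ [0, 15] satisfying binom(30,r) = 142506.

5

C(30,r) increases on 0 ≤ r ≤ 15. C(30,4) = 27405 and C(30,5) = 142506, so r = 5.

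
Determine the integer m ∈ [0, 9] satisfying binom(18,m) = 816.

3

C(18,m) increases on 0 ≤ m ≤ 9. C(18,2) = 153 and C(18,3) = 816, so m = 3.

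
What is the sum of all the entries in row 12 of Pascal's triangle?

The entries of row 12 sum to 2^12 = 4096.

4096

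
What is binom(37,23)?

C(37,23) = C(37,14) by symmetry.
C(37,14) = (37·36·35·34·33·32·31·30·29·28·27·26·25·24) / 14! = 532405391434076160000 / 87178291200 = 6107086800.

6107086800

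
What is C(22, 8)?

C(22,8) = (22·21·20·19·18·17·16·15) / 8! = 12893126400 / 40320 = 319770.

319770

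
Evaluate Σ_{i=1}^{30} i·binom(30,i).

Differentiating (1+x)^30 and setting x=1: Σ i·C(30,i) = 30·2^29 = 16106127360.

16106127360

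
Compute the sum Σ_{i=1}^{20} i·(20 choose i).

Since i·C(20,i) = 20·C(19,i−1), the sum is 20·2^19 = 20·524288 = 10485760.

10485760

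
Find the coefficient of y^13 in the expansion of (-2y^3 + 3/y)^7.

General term: C(7,j)·(-2y^3)^j·(3/y)^(7-j), with y-exponent 3j − 1(7−j) = 4j − 7.
Set 4j − 7 = 13: j = 5.
C(7,5) = 21; (-2)^5 = -32; 3^2 = 9.
Coefficient = 21 · (-32) · 9 = -6048.

-6048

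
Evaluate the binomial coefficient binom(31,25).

C(31,25) = C(31,6) by symmetry.
C(31,6) = (31·30·29·28·27·26) / 6! = 530122320 / 720 = 736281.

736281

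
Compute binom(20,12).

125970

C(20,12) = C(20,8) by symmetry.
C(20,8) = (20·19·18·17·16·15·14·13) / 8! = 5079110400 / 40320 = 125970.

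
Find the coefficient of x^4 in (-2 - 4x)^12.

32440320

The general term is C(12,j)·(-2)^j·(-4x)^(12-j); the x^4 term has j = 8.
C(12,8) = 495.
Coefficient = C(12,8) · (-2)^8 · (-4)^4 = 495 · 256 · 256 = 32440320.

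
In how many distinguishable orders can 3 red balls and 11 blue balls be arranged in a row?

364

Choose positions for the red balls: C(14,3) = 364.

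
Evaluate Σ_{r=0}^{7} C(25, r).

726206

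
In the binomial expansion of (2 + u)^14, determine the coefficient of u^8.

192192

The general term is C(14,j)·(2)^j·(u)^(14-j); the u^8 term has j = 6.
C(14,6) = 3003.
Coefficient = C(14,6) · 2^6 = 3003 · 64 = 192192.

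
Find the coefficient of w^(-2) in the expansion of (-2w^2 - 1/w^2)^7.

-280

General term: C(7,j)·(-2w^2)^j·(-1/w^2)^(7-j), with w-exponent 2j − 2(7−j) = 4j − 14.
Set 4j − 14 = -2: j = 3.
C(7,3) = 35; (-2)^3 = -8; (-1)^4 = 1.
Coefficient = 35 · (-8) · 1 = -280.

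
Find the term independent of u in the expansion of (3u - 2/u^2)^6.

General term: C(6,j)·(3u)^j·(-2/u^2)^(6-j), with u-exponent 1j − 2(6−j) = 3j − 12.
Set 3j − 12 = 0: j = 4.
C(6,4) = 15; 3^4 = 81; (-2)^2 = 4.
Coefficient = 15 · 81 · 4 = 4860.

4860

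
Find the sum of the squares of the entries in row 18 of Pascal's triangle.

9075135300

By Vandermonde's identity, Σ C(18,i)² = C(36,18) = 9075135300.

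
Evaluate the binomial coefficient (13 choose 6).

1716

C(13,6) = (13·12·11·10·9·8) / 6! = 1235520 / 720 = 1716.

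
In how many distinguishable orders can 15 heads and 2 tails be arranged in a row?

Choose positions for the heads: C(17,15) = 136.

136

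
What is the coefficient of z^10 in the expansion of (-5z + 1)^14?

The general term is C(14,j)·(-5z)^j·(1)^(14-j); the z^10 term has j = 10.
C(14,10) = 1001.
Coefficient = C(14,10) · (-5)^10 = 1001 · 9765625 = 9775390625.

9775390625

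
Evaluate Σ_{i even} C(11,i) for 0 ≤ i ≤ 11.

Even-i terms of row 11 sum to 2^10 = 1024.

1024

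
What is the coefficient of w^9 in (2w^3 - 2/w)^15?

General term: C(15,j)·(2w^3)^j·(-2/w)^(15-j), with w-exponent 3j − 1(15−j) = 4j − 15.
Set 4j − 15 = 9: j = 6.
C(15,6) = 5005; 2^6 = 64; (-2)^9 = -512.
Coefficient = 5005 · 64 · (-512) = -164003840.

-164003840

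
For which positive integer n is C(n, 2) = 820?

41

n(n−1)/2 = 820 ⇒ n(n−1) = 1640. Since 41·40 = 1640, n = 41.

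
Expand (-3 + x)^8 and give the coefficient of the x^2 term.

The general term is C(8,j)·(-3)^j·(x)^(8-j); the x^2 term has j = 6.
C(8,6) = 28.
Coefficient = C(8,6) · (-3)^6 = 28 · 729 = 20412.

20412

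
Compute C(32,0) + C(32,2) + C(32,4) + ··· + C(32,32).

Even-r terms of row 32 sum to 2^31 = 2147483648.

2147483648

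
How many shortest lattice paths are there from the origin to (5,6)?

Each path is a sequence of 11 steps with 5 rights: C(11,5) = 462.

462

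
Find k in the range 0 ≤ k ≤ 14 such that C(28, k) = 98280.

C(28,k) increases on 0 ≤ k ≤ 14. C(28,4) = 20475 and C(28,5) = 98280, so k = 5.

5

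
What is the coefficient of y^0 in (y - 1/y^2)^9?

-84

General term: C(9,j)·(y)^j·(-1/y^2)^(9-j), with y-exponent 1j − 2(9−j) = 3j − 18.
Set 3j − 18 = 0: j = 6.
C(9,6) = 84; 1^6 = 1; (-1)^3 = -1.
Coefficient = 84 · 1 · (-1) = -84.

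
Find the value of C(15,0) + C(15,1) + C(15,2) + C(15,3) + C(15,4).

1941

1 + 15 + 105 + 455 + 1365 = 1941.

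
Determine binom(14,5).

2002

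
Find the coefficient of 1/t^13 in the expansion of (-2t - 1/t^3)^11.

General term: C(11,j)·(-2t)^j·(-1/t^3)^(11-j), with t-exponent 1j − 3(11−j) = 4j − 33.
Set 4j − 33 = -13: j = 5.
C(11,5) = 462; (-2)^5 = -32; (-1)^6 = 1.
Coefficient = 462 · (-32) · 1 = -14784.

-14784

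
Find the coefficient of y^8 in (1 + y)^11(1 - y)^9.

42

Coefficient of y^8 = Σ_{j} C(11,j)·1^j·C(9,8-j)·(-1)^(8-j) for j from 0 to 8.
= 9 + (-396) + 4620 + (-20790) + 41580 + (-38808) + 16632 + (-2970) + 165 = 42.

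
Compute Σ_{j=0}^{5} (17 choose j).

1 + 17 + 136 + 680 + 2380 + 6188 = 9402.

9402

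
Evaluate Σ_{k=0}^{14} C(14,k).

16384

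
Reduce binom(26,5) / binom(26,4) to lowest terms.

C(n,k+1)/C(n,k) = (n−k)/(k+1) = (26−4)/(4+1) = 22/5.

22/5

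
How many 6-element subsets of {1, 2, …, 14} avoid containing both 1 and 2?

2508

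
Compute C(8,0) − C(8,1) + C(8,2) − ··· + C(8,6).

The partial alternating sum Σ_{k=0}^{6} (−1)^k C(8,k) = (−1)^6 C(7,6) = 7.

7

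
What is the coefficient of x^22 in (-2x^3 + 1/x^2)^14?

1025024

General term: C(14,j)·(-2x^3)^j·(1/x^2)^(14-j), with x-exponent 3j − 2(14−j) = 5j − 28.
Set 5j − 28 = 22: j = 10.
C(14,10) = 1001; (-2)^10 = 1024; 1^4 = 1.
Coefficient = 1001 · 1024 · 1 = 1025024.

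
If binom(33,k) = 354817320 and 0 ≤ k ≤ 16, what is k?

12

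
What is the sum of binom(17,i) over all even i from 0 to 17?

Even-i terms of row 17 sum to 2^16 = 65536.

65536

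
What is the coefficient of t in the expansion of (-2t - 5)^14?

The general term is C(14,j)·(-2t)^j·(-5)^(14-j); the t^1 term has j = 1.
C(14,1) = 14.
Coefficient = C(14,1) · (-2)^1 · (-5)^13 = 14 · (-2) · (-1220703125) = 34179687500.

34179687500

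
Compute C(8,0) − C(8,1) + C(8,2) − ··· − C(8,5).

-21

The partial alternating sum Σ_{k=0}^{5} (−1)^k C(8,k) = (−1)^5 C(7,5) = -21.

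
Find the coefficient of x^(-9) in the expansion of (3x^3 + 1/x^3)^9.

2268

General term: C(9,j)·(3x^3)^j·(1/x^3)^(9-j), with x-exponent 3j − 3(9−j) = 6j − 27.
Set 6j − 27 = -9: j = 3.
C(9,3) = 84; 3^3 = 27; 1^6 = 1.
Coefficient = 84 · 27 · 1 = 2268.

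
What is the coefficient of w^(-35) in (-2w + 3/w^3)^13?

General term: C(13,j)·(-2w)^j·(3/w^3)^(13-j), with w-exponent 1j − 3(13−j) = 4j − 39.
Set 4j − 39 = -35: j = 1.
C(13,1) = 13; (-2)^1 = -2; 3^12 = 531441.
Coefficient = 13 · (-2) · 531441 = -13817466.

-13817466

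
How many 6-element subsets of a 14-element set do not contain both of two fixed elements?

2508

All 6-subsets: C(14,6) = 3003. Those containing both fixed elements: C(12,4) = 495.
3003 − 495 = 2508.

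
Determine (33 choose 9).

C(33,9) = (33·32·31·30·29·28·27·26·25) / 9! = 13995229248000 / 362880 = 38567100.

38567100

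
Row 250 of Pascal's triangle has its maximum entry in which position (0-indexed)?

C(250,k) is maximized at k = 250/2 = 125.

125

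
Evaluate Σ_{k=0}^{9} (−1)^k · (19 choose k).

The partial alternating sum Σ_{k=0}^{9} (−1)^k C(19,k) = (−1)^9 C(18,9) = -48620.

-48620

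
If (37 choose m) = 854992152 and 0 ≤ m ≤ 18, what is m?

C(37,m) increases on 0 ≤ m ≤ 18. C(37,10) = 348330136 and C(37,11) = 854992152, so m = 11.

11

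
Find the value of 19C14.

11628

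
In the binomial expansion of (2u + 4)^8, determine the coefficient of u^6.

The general term is C(8,j)·(2u)^j·(4)^(8-j); the u^6 term has j = 6.
C(8,6) = 28.
Coefficient = C(8,6) · 2^6 · 4^2 = 28 · 64 · 16 = 28672.

28672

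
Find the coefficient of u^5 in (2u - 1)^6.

-192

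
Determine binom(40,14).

C(40,14) = (40·39·38·37·36·35·34·33·32·31·30·29·28·27) / 14! = 2023140487449489408000 / 87178291200 = 23206929840.

23206929840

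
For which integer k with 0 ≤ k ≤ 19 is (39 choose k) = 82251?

4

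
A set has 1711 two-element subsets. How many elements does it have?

59

n(n−1)/2 = 1711 ⇒ n(n−1) = 3422. Since 59·58 = 3422, n = 59.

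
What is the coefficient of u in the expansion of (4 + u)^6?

The general term is C(6,j)·(4)^j·(u)^(6-j); the u^1 term has j = 5.
C(6,5) = 6.
Coefficient = C(6,5) · 4^5 = 6 · 1024 = 6144.

6144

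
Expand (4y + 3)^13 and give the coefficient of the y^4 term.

3602776320

The general term is C(13,j)·(4y)^j·(3)^(13-j); the y^4 term has j = 4.
C(13,4) = 715.
Coefficient = C(13,4) · 4^4 · 3^9 = 715 · 256 · 19683 = 3602776320.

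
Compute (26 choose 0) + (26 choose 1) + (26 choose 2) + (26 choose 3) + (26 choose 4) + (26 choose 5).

1 + 26 + 325 + 2600 + 14950 + 65780 = 83682.

83682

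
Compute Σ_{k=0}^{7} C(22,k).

280600

1 + 22 + 231 + 1540 + 7315 + 26334 + 74613 + 170544 = 280600.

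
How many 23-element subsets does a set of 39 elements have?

37711260990

C(39,23) = C(39,16) by symmetry.
C(39,16) = (39·38·37·36·35·34·33·32·31·30·29·28·27·26·25·24) / 16! = 789024790105300869120000 / 20922789888000 = 37711260990.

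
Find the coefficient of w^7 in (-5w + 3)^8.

-1875000

The general term is C(8,j)·(-5w)^j·(3)^(8-j); the w^7 term has j = 7.
C(8,7) = 8.
Coefficient = C(8,7) · (-5)^7 · 3^1 = 8 · (-78125) · 3 = -1875000.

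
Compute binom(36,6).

1947792

C(36,6) = (36·35·34·33·32·31) / 6! = 1402410240 / 720 = 1947792.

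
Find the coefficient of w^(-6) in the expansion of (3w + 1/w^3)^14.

General term: C(14,j)·(3w)^j·(1/w^3)^(14-j), with w-exponent 1j − 3(14−j) = 4j − 42.
Set 4j − 42 = -6: j = 9.
C(14,9) = 2002; 3^9 = 19683; 1^5 = 1.
Coefficient = 2002 · 19683 · 1 = 39405366.

39405366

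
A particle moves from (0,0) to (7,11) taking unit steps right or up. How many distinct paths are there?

Each path is a sequence of 18 steps with 7 rights: C(18,7) = 31824.

31824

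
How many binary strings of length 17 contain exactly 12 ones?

6188

Choose the 12 positions: C(17,12) = 6188.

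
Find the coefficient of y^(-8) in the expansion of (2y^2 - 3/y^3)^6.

4860

General term: C(6,j)·(2y^2)^j·(-3/y^3)^(6-j), with y-exponent 2j − 3(6−j) = 5j − 18.
Set 5j − 18 = -8: j = 2.
C(6,2) = 15; 2^2 = 4; (-3)^4 = 81.
Coefficient = 15 · 4 · 81 = 4860.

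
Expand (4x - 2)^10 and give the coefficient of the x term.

The general term is C(10,j)·(4x)^j·(-2)^(10-j); the x^1 term has j = 1.
C(10,1) = 10.
Coefficient = C(10,1) · 4^1 · (-2)^9 = 10 · 4 · (-512) = -20480.

-20480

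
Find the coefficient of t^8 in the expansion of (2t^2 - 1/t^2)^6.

-192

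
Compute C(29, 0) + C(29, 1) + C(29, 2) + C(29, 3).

1 + 29 + 406 + 3654 = 4090.

4090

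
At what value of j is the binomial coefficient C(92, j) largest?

46

C(92,j) is maximized at j = 92/2 = 46.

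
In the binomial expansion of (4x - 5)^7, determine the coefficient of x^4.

-1120000

The general term is C(7,j)·(4x)^j·(-5)^(7-j); the x^4 term has j = 4.
C(7,4) = 35.
Coefficient = C(7,4) · 4^4 · (-5)^3 = 35 · 256 · (-125) = -1120000.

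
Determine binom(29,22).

1560780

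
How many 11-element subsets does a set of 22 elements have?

705432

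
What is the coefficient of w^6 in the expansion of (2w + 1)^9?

5376

The general term is C(9,j)·(2w)^j·(1)^(9-j); the w^6 term has j = 6.
C(9,6) = 84.
Coefficient = C(9,6) · 2^6 = 84 · 64 = 5376.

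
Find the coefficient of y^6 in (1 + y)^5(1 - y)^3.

Coefficient of y^6 = Σ_{j} C(5,j)·1^j·C(3,6-j)·(-1)^(6-j) for j from 3 to 5.
= (-10) + 15 + (-3) = 2.

2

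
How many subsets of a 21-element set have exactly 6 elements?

54264

Choose the 6 positions: C(21,6) = 54264.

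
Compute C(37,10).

348330136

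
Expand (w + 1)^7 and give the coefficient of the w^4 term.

The general term is C(7,j)·(w)^j·(1)^(7-j); the w^4 term has j = 4.
C(7,4) = 35.
Coefficient = C(7,4) = 35.

35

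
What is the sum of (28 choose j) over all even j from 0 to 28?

Even-j terms of row 28 sum to 2^27 = 134217728.

134217728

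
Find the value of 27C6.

C(27,6) = (27·26·25·24·23·22) / 6! = 213127200 / 720 = 296010.

296010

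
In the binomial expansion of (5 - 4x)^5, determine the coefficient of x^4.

6400

The general term is C(5,j)·(5)^j·(-4x)^(5-j); the x^4 term has j = 1.
C(5,1) = 5.
Coefficient = C(5,1) · 5^1 · (-4)^4 = 5 · 5 · 256 = 6400.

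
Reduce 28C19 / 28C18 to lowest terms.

C(n,k+1)/C(n,k) = (n−k)/(k+1) = (28−18)/(18+1) = 10/19.

10/19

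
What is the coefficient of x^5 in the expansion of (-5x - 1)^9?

-393750

The general term is C(9,j)·(-5x)^j·(-1)^(9-j); the x^5 term has j = 5.
C(9,5) = 126.
Coefficient = C(9,5) · (-5)^5 = 126 · (-3125) = -393750.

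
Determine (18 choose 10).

43758

C(18,10) = C(18,8) by symmetry.
C(18,8) = (18·17·16·15·14·13·12·11) / 8! = 1764322560 / 40320 = 43758.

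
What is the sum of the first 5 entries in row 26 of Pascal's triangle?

1 + 26 + 325 + 2600 + 14950 = 17902.

17902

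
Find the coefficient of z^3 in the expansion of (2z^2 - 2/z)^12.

-3244032

General term: C(12,j)·(2z^2)^j·(-2/z)^(12-j), with z-exponent 2j − 1(12−j) = 3j − 12.
Set 3j − 12 = 3: j = 5.
C(12,5) = 792; 2^5 = 32; (-2)^7 = -128.
Coefficient = 792 · 32 · (-128) = -3244032.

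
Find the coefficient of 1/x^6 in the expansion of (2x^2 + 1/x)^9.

18

General term: C(9,j)·(2x^2)^j·(1/x)^(9-j), with x-exponent 2j − 1(9−j) = 3j − 9.
Set 3j − 9 = -6: j = 1.
C(9,1) = 9; 2^1 = 2; 1^8 = 1.
Coefficient = 9 · 2 · 1 = 18.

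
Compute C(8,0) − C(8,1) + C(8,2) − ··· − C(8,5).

The partial alternating sum Σ_{k=0}^{5} (−1)^k C(8,k) = (−1)^5 C(7,5) = -21.

-21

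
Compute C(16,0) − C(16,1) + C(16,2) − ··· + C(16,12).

The partial alternating sum Σ_{k=0}^{12} (−1)^k C(16,k) = (−1)^12 C(15,12) = 455.

455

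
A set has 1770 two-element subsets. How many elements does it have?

60

n(n−1)/2 = 1770 ⇒ n(n−1) = 3540. Since 60·59 = 3540, n = 60.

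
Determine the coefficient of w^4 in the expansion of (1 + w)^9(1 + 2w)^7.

Coefficient of w^4 = Σ_{j} C(9,j)·1^j·C(7,4-j)·2^(4-j) for j from 0 to 4.
= 560 + 2520 + 3024 + 1176 + 126 = 7406.

7406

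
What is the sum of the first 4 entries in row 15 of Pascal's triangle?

576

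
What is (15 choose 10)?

3003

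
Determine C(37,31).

2324784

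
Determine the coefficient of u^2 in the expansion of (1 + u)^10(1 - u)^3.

Coefficient of u^2 = Σ_{j} C(10,j)·1^j·C(3,2-j)·(-1)^(2-j) for j from 0 to 2.
= 3 + (-30) + 45 = 18.

18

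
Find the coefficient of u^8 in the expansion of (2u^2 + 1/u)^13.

219648

General term: C(13,j)·(2u^2)^j·(1/u)^(13-j), with u-exponent 2j − 1(13−j) = 3j − 13.
Set 3j − 13 = 8: j = 7.
C(13,7) = 1716; 2^7 = 128; 1^6 = 1.
Coefficient = 1716 · 128 · 1 = 219648.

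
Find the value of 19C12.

50388

C(19,12) = C(19,7) by symmetry.
C(19,7) = (19·18·17·16·15·14·13) / 7! = 253955520 / 5040 = 50388.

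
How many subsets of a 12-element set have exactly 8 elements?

Choose the 8 positions: C(12,8) = 495.

495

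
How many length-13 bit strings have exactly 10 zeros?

286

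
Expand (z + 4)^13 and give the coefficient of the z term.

The general term is C(13,j)·(z)^j·(4)^(13-j); the z^1 term has j = 1.
C(13,1) = 13.
Coefficient = C(13,1) · 4^12 = 13 · 16777216 = 218103808.

218103808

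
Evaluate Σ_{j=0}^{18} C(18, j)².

9075135300

By Vandermonde's identity, Σ C(18,j)² = C(36,18) = 9075135300.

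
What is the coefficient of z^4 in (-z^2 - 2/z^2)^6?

60

General term: C(6,j)·(-z^2)^j·(-2/z^2)^(6-j), with z-exponent 2j − 2(6−j) = 4j − 12.
Set 4j − 12 = 4: j = 4.
C(6,4) = 15; (-1)^4 = 1; (-2)^2 = 4.
Coefficient = 15 · 1 · 4 = 60.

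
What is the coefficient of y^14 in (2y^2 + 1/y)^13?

366080

General term: C(13,j)·(2y^2)^j·(1/y)^(13-j), with y-exponent 2j − 1(13−j) = 3j − 13.
Set 3j − 13 = 14: j = 9.
C(13,9) = 715; 2^9 = 512; 1^4 = 1.
Coefficient = 715 · 512 · 1 = 366080.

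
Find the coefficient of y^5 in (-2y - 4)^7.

-10752

The general term is C(7,j)·(-2y)^j·(-4)^(7-j); the y^5 term has j = 5.
C(7,5) = 21.
Coefficient = C(7,5) · (-2)^5 · (-4)^2 = 21 · (-32) · 16 = -10752.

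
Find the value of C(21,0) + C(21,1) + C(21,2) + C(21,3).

1562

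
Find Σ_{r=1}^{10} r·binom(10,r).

Since r·C(10,r) = 10·C(9,r−1), the sum is 10·2^9 = 10·512 = 5120.

5120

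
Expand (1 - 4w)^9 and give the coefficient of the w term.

-36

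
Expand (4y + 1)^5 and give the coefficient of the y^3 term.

640

The general term is C(5,j)·(4y)^j·(1)^(5-j); the y^3 term has j = 3.
C(5,3) = 10.
Coefficient = C(5,3) · 4^3 = 10 · 64 = 640.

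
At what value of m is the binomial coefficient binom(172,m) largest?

C(172,m) is maximized at m = 172/2 = 86.

86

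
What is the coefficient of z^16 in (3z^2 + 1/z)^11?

1082565

General term: C(11,j)·(3z^2)^j·(1/z)^(11-j), with z-exponent 2j − 1(11−j) = 3j − 11.
Set 3j − 11 = 16: j = 9.
C(11,9) = 55; 3^9 = 19683; 1^2 = 1.
Coefficient = 55 · 19683 · 1 = 1082565.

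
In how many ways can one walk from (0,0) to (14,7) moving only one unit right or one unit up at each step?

116280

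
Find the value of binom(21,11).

352716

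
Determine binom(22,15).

170544

C(22,15) = C(22,7) by symmetry.
C(22,7) = (22·21·20·19·18·17·16) / 7! = 859541760 / 5040 = 170544.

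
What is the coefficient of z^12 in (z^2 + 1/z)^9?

36

General term: C(9,j)·(z^2)^j·(1/z)^(9-j), with z-exponent 2j − 1(9−j) = 3j − 9.
Set 3j − 9 = 12: j = 7.
C(9,7) = 36; 1^7 = 1; 1^2 = 1.
Coefficient = 36 · 1 · 1 = 36.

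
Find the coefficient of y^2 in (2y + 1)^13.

The general term is C(13,j)·(2y)^j·(1)^(13-j); the y^2 term has j = 2.
C(13,2) = 78.
Coefficient = C(13,2) · 2^2 = 78 · 4 = 312.

312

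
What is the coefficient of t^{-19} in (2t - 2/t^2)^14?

General term: C(14,j)·(2t)^j·(-2/t^2)^(14-j), with t-exponent 1j − 2(14−j) = 3j − 28.
Set 3j − 28 = -19: j = 3.
C(14,3) = 364; 2^3 = 8; (-2)^11 = -2048.
Coefficient = 364 · 8 · (-2048) = -5963776.

-5963776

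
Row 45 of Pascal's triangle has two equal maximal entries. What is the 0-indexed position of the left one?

For odd n = 45, C(45,m) peaks at m = (n−1)/2 and (n+1)/2; the lower is 22.

22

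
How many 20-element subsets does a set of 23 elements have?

1771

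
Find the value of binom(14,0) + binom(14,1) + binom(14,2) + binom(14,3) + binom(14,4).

1471

1 + 14 + 91 + 364 + 1001 = 1471.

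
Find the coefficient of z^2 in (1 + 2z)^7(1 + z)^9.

246

Coefficient of z^2 = Σ_{j} C(7,j)·2^j·C(9,2-j)·1^(2-j) for j from 0 to 2.
= 36 + 126 + 84 = 246.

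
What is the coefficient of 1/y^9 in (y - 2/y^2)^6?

-192

General term: C(6,j)·(y)^j·(-2/y^2)^(6-j), with y-exponent 1j − 2(6−j) = 3j − 12.
Set 3j − 12 = -9: j = 1.
C(6,1) = 6; 1^1 = 1; (-2)^5 = -32.
Coefficient = 6 · 1 · (-32) = -192.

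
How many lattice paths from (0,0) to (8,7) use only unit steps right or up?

6435

Each path is a sequence of 15 steps with 8 rights: C(15,8) = 6435.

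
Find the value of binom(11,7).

330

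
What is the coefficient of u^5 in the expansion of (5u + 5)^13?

1571044921875

The general term is C(13,j)·(5u)^j·(5)^(13-j); the u^5 term has j = 5.
C(13,5) = 1287.
Coefficient = C(13,5) · 5^5 · 5^8 = 1287 · 3125 · 390625 = 1571044921875.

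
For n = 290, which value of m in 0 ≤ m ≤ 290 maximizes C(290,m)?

C(290,m) is maximized at m = 290/2 = 145.

145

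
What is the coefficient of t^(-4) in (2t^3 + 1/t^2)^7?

84

General term: C(7,j)·(2t^3)^j·(1/t^2)^(7-j), with t-exponent 3j − 2(7−j) = 5j − 14.
Set 5j − 14 = -4: j = 2.
C(7,2) = 21; 2^2 = 4; 1^5 = 1.
Coefficient = 21 · 4 · 1 = 84.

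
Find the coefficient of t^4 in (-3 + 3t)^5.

The general term is C(5,j)·(-3)^j·(3t)^(5-j); the t^4 term has j = 1.
C(5,1) = 5.
Coefficient = C(5,1) · (-3)^1 · 3^4 = 5 · (-3) · 81 = -1215.

-1215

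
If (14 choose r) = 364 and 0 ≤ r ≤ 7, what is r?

3

C(14,r) increases on 0 ≤ r ≤ 7. C(14,2) = 91 and C(14,3) = 364, so r = 3.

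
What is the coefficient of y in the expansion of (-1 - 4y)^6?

24

The general term is C(6,j)·(-1)^j·(-4y)^(6-j); the y^1 term has j = 5.
C(6,5) = 6.
Coefficient = C(6,5) · (-1)^5 · (-4)^1 = 6 · (-1) · (-4) = 24.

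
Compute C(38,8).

C(38,8) = (38·37·36·35·34·33·32·31) / 8! = 1971788797440 / 40320 = 48903492.

48903492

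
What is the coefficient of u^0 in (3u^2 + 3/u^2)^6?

General term: C(6,j)·(3u^2)^j·(3/u^2)^(6-j), with u-exponent 2j − 2(6−j) = 4j − 12.
Set 4j − 12 = 0: j = 3.
C(6,3) = 20; 3^3 = 27; 3^3 = 27.
Coefficient = 20 · 27 · 27 = 14580.

14580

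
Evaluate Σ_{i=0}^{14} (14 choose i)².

By Vandermonde's identity, Σ C(14,i)² = C(28,14) = 40116600.

40116600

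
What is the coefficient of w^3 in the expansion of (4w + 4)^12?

3690987520

The general term is C(12,j)·(4w)^j·(4)^(12-j); the w^3 term has j = 3.
C(12,3) = 220.
Coefficient = C(12,3) · 4^3 · 4^9 = 220 · 64 · 262144 = 3690987520.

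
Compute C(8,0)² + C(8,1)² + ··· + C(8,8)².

12870

Σ C(8,j)² is the coefficient of x^8 in (1+x)^8(1+x)^8 = (1+x)^16, i.e. C(16,8) = 12870.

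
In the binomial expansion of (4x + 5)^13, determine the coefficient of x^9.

The general term is C(13,j)·(4x)^j·(5)^(13-j); the x^9 term has j = 9.
C(13,9) = 715.
Coefficient = C(13,9) · 4^9 · 5^4 = 715 · 262144 · 625 = 117145600000.

117145600000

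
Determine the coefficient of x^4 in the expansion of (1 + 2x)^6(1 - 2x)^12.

Coefficient of x^4 = Σ_{j} C(6,j)·2^j·C(12,4-j)·(-2)^(4-j) for j from 0 to 4.
= 7920 + (-21120) + 15840 + (-3840) + 240 = -960.

-960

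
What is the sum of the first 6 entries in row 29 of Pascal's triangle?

1 + 29 + 406 + 3654 + 23751 + 118755 = 146596.

146596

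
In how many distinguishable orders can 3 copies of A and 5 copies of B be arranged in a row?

Choose positions for the A's: C(8,3) = 56.

56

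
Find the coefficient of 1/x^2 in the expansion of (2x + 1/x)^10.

3360

General term: C(10,j)·(2x)^j·(1/x)^(10-j), with x-exponent 1j − 1(10−j) = 2j − 10.
Set 2j − 10 = -2: j = 4.
C(10,4) = 210; 2^4 = 16; 1^6 = 1.
Coefficient = 210 · 16 · 1 = 3360.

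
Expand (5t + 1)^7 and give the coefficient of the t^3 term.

4375

The general term is C(7,j)·(5t)^j·(1)^(7-j); the t^3 term has j = 3.
C(7,3) = 35.
Coefficient = C(7,3) · 5^3 = 35 · 125 = 4375.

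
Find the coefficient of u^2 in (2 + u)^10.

The general term is C(10,j)·(2)^j·(u)^(10-j); the u^2 term has j = 8.
C(10,8) = 45.
Coefficient = C(10,8) · 2^8 = 45 · 256 = 11520.

11520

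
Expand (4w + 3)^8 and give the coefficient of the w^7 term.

393216

The general term is C(8,j)·(4w)^j·(3)^(8-j); the w^7 term has j = 7.
C(8,7) = 8.
Coefficient = C(8,7) · 4^7 · 3^1 = 8 · 16384 · 3 = 393216.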